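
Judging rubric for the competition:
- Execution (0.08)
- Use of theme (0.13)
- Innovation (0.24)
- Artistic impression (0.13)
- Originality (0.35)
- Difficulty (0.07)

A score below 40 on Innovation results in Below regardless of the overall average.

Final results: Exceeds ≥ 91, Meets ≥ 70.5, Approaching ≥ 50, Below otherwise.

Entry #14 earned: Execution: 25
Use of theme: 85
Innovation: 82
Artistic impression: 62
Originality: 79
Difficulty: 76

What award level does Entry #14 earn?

Innovation score 82 ≥ 40: minimum met.
Weighted total:
  Execution 25 × 0.08 = 2
  Use of theme 85 × 0.13 = 11.05
  Innovation 82 × 0.24 = 19.68
  Artistic impression 62 × 0.13 = 8.06
  Originality 79 × 0.35 = 27.65
  Difficulty 76 × 0.07 = 5.32
Sum = 73.76
73.76 is ≥ 70.5 and < 91 → Meets

Meets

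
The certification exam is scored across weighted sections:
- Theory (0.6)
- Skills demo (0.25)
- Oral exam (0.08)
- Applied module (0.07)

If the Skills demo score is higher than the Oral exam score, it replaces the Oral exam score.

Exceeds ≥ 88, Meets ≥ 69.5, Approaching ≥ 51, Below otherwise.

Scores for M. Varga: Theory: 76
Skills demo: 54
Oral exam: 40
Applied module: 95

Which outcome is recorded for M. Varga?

Skills demo (54) > Oral exam (40), so Oral exam counts as 54.
Weighted total:
  Theory 76 × 0.6 = 45.6
  Skills demo 54 × 0.25 = 13.5
  Oral exam 54 × 0.08 = 4.32
  Applied module 95 × 0.07 = 6.65
Sum = 70.07
70.07 is ≥ 69.5 and < 88 → Meets

Meets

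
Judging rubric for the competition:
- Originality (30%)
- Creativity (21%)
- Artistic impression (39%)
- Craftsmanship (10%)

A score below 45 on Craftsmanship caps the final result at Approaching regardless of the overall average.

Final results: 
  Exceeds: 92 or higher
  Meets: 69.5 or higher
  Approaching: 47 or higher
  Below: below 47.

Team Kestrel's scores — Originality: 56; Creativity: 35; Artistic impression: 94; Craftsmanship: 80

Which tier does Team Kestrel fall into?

Approaching

Craftsmanship score 80 ≥ 45: minimum met.
Weighted total:
  Originality 56 × 0.3 = 16.8
  Creativity 35 × 0.21 = 7.35
  Artistic impression 94 × 0.39 = 36.66
  Craftsmanship 80 × 0.1 = 8
Sum = 68.81
68.81 is ≥ 47 and < 69.5 → Approaching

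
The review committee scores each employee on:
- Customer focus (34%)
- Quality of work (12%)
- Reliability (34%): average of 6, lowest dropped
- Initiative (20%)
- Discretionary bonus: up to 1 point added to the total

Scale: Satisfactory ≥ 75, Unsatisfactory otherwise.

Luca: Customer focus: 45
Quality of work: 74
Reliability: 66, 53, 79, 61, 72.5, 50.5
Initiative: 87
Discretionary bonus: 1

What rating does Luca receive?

Reliability: drop 50.5 → average of remaining 5 = 331.5/5 = 66.3
Weighted total:
  Customer focus 45 × 0.34 = 15.3
  Quality of work 74 × 0.12 = 8.88
  Reliability 66.3 × 0.34 = 22.542
  Initiative 87 × 0.2 = 17.4
Sum = 64.122
Discretionary bonus: 64.122 + 1 = 65.122
65.122 < 75 → Unsatisfactory

Unsatisfactory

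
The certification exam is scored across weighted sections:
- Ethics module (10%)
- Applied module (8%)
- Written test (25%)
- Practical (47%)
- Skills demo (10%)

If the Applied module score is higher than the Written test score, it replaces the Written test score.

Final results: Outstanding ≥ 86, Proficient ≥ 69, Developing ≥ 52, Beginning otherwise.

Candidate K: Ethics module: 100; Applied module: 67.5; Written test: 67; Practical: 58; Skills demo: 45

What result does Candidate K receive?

Developing

Applied module (67.5) > Written test (67), so Written test counts as 67.5.
Weighted total:
  Ethics module 100 × 0.1 = 10
  Applied module 67.5 × 0.08 = 5.4
  Written test 67.5 × 0.25 = 16.875
  Practical 58 × 0.47 = 27.26
  Skills demo 45 × 0.1 = 4.5
Sum = 64.035
64.035 is ≥ 52 and < 69 → Developing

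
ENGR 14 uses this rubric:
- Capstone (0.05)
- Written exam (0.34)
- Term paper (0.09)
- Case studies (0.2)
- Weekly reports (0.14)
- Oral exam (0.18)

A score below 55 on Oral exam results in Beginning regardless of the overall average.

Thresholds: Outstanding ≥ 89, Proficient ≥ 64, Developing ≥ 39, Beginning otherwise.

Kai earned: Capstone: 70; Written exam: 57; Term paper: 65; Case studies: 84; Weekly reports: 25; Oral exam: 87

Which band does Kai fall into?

Oral exam score 87 ≥ 55: minimum met.
Weighted total:
  Capstone 70 × 0.05 = 3.5
  Written exam 57 × 0.34 = 19.38
  Term paper 65 × 0.09 = 5.85
  Case studies 84 × 0.2 = 16.8
  Weekly reports 25 × 0.14 = 3.5
  Oral exam 87 × 0.18 = 15.66
Sum = 64.69
64.69 is ≥ 64 and < 89 → Proficient

Proficient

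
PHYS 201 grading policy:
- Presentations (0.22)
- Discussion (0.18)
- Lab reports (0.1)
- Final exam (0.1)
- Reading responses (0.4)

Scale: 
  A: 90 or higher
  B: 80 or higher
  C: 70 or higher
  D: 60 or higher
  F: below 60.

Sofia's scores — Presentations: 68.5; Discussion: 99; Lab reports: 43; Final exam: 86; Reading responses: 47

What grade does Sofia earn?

Weighted total:
  Presentations 68.5 × 0.22 = 15.07
  Discussion 99 × 0.18 = 17.82
  Lab reports 43 × 0.1 = 4.3
  Final exam 86 × 0.1 = 8.6
  Reading responses 47 × 0.4 = 18.8
Sum = 64.59
64.59 is ≥ 60 and < 70 → D

D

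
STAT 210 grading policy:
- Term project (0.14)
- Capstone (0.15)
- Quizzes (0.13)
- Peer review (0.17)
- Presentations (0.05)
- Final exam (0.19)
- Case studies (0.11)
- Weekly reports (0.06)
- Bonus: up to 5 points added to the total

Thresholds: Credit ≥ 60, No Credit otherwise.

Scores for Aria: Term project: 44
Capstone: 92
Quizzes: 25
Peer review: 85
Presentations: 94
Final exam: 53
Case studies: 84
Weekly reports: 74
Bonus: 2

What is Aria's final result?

Weighted total:
  Term project 44 × 0.14 = 6.16
  Capstone 92 × 0.15 = 13.8
  Quizzes 25 × 0.13 = 3.25
  Peer review 85 × 0.17 = 14.45
  Presentations 94 × 0.05 = 4.7
  Final exam 53 × 0.19 = 10.07
  Case studies 84 × 0.11 = 9.24
  Weekly reports 74 × 0.06 = 4.44
Sum = 66.11
Bonus: 66.11 + 2 = 68.11
68.11 ≥ 60 → Credit

Credit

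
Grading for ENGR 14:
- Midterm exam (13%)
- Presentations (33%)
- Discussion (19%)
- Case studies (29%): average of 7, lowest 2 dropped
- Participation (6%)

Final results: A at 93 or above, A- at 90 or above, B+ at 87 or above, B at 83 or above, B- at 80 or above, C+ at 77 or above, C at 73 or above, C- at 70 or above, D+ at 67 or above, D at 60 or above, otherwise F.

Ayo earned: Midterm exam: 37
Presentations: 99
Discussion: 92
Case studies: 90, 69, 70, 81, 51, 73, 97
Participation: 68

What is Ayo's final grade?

Case studies: drop 51, 69 → average of remaining 5 = 411/5 = 82.2
Weighted total:
  Midterm exam 37 × 0.13 = 4.81
  Presentations 99 × 0.33 = 32.67
  Discussion 92 × 0.19 = 17.48
  Case studies 82.2 × 0.29 = 23.838
  Participation 68 × 0.06 = 4.08
Sum = 82.878
82.878 is ≥ 80 and < 83 → B-

B-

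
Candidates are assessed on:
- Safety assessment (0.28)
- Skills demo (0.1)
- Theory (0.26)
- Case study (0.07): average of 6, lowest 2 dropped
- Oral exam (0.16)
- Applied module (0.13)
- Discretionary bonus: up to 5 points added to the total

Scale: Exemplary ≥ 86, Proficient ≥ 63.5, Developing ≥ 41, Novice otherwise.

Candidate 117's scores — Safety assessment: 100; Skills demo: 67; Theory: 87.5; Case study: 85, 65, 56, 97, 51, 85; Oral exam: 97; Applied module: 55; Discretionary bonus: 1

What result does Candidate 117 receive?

Exemplary

Case study: drop 51, 56 → average of remaining 4 = 332/4 = 83
Weighted total:
  Safety assessment 100 × 0.28 = 28
  Skills demo 67 × 0.1 = 6.7
  Theory 87.5 × 0.26 = 22.75
  Case study 83 × 0.07 = 5.81
  Oral exam 97 × 0.16 = 15.52
  Applied module 55 × 0.13 = 7.15
Sum = 85.93
Discretionary bonus: 85.93 + 1 = 86.93
86.93 ≥ 86 → Exemplary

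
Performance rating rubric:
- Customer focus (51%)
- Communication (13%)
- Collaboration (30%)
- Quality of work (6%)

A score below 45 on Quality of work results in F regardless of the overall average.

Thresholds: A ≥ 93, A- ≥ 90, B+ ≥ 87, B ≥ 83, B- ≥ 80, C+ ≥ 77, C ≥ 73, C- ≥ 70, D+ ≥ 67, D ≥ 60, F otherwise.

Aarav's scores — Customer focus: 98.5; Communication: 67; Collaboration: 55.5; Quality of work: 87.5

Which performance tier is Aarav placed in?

Quality of work score 87.5 ≥ 45: minimum met.
Weighted total:
  Customer focus 98.5 × 0.51 = 50.235
  Communication 67 × 0.13 = 8.71
  Collaboration 55.5 × 0.3 = 16.65
  Quality of work 87.5 × 0.06 = 5.25
Sum = 80.845
80.845 is ≥ 80 and < 83 → B-

B-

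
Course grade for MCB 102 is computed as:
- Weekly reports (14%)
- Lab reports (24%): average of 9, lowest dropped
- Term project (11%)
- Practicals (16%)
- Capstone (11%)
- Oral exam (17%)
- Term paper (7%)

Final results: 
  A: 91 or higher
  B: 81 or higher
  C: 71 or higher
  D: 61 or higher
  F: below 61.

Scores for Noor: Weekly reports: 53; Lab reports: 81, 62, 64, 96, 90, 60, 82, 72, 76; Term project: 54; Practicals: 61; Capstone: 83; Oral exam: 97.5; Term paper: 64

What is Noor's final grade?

C

Lab reports: drop 60 → average of remaining 8 = 623/8 = 77.875
Weighted total:
  Weekly reports 53 × 0.14 = 7.42
  Lab reports 77.875 × 0.24 = 18.69
  Term project 54 × 0.11 = 5.94
  Practicals 61 × 0.16 = 9.76
  Capstone 83 × 0.11 = 9.13
  Oral exam 97.5 × 0.17 = 16.575
  Term paper 64 × 0.07 = 4.48
Sum = 71.995
71.995 is ≥ 71 and < 81 → C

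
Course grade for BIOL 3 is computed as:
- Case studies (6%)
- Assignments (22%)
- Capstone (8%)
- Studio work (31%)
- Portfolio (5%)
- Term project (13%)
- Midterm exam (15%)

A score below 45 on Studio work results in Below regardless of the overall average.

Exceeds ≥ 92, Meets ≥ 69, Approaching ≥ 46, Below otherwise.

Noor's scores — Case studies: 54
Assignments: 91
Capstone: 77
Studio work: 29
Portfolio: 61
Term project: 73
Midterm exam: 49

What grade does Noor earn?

Studio work score 29 < 45: minimum not met.
Weighted total:
  Case studies 54 × 0.06 = 3.24
  Assignments 91 × 0.22 = 20.02
  Capstone 77 × 0.08 = 6.16
  Studio work 29 × 0.31 = 8.99
  Portfolio 61 × 0.05 = 3.05
  Term project 73 × 0.13 = 9.49
  Midterm exam 49 × 0.15 = 7.35
Sum = 58.3
Because the Studio work minimum was not met, the result is Below.

Below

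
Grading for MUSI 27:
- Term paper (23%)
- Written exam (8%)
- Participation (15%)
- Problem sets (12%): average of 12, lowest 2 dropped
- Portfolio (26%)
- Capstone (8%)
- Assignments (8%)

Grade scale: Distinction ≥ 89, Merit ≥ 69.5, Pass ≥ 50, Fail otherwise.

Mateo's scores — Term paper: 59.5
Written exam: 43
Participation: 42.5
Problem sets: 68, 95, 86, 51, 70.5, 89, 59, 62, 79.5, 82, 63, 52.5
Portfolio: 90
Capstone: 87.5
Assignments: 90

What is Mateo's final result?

Merit

Problem sets: drop 51, 52.5 → average of remaining 10 = 754/10 = 75.4
Weighted total:
  Term paper 59.5 × 0.23 = 13.685
  Written exam 43 × 0.08 = 3.44
  Participation 42.5 × 0.15 = 6.375
  Problem sets 75.4 × 0.12 = 9.048
  Portfolio 90 × 0.26 = 23.4
  Capstone 87.5 × 0.08 = 7
  Assignments 90 × 0.08 = 7.2
Sum = 70.148
70.148 is ≥ 69.5 and < 89 → Merit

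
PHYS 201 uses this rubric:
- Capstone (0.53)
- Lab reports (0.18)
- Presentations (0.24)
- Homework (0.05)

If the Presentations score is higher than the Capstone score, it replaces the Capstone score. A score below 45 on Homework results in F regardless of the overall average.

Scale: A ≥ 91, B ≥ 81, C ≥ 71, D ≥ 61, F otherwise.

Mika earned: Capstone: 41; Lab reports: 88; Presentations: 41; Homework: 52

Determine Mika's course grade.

F

Presentations (41) ≤ Capstone (41), so Capstone stays at 41.
Homework score 52 ≥ 45: minimum met.
Weighted total:
  Capstone 41 × 0.53 = 21.73
  Lab reports 88 × 0.18 = 15.84
  Presentations 41 × 0.24 = 9.84
  Homework 52 × 0.05 = 2.6
Sum = 50.01
50.01 < 61 → F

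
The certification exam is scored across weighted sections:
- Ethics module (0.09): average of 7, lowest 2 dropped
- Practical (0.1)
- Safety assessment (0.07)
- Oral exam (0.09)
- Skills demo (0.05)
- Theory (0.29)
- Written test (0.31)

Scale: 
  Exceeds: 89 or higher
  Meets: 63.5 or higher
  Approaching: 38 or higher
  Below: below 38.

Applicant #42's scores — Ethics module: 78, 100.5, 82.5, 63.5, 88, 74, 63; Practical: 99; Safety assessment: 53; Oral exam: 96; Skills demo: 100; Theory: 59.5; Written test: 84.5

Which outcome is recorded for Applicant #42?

Meets

Ethics module: drop 63, 63.5 → average of remaining 5 = 423/5 = 84.6
Weighted total:
  Ethics module 84.6 × 0.09 = 7.614
  Practical 99 × 0.1 = 9.9
  Safety assessment 53 × 0.07 = 3.71
  Oral exam 96 × 0.09 = 8.64
  Skills demo 100 × 0.05 = 5
  Theory 59.5 × 0.29 = 17.255
  Written test 84.5 × 0.31 = 26.195
Sum = 78.314
78.314 is ≥ 63.5 and < 89 → Meets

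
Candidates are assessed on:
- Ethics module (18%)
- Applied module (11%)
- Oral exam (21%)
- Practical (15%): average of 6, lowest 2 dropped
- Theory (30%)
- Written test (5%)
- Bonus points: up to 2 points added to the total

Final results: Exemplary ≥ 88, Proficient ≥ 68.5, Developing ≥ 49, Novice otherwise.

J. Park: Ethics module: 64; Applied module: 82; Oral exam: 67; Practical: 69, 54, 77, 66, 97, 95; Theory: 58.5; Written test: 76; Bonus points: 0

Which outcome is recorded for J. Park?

Practical: drop 54, 66 → average of remaining 4 = 338/4 = 84.5
Weighted total:
  Ethics module 64 × 0.18 = 11.52
  Applied module 82 × 0.11 = 9.02
  Oral exam 67 × 0.21 = 14.07
  Practical 84.5 × 0.15 = 12.675
  Theory 58.5 × 0.3 = 17.55
  Written test 76 × 0.05 = 3.8
Sum = 68.635
Bonus points: 68.635 + 0 = 68.635
68.635 is ≥ 68.5 and < 88 → Proficient

Proficient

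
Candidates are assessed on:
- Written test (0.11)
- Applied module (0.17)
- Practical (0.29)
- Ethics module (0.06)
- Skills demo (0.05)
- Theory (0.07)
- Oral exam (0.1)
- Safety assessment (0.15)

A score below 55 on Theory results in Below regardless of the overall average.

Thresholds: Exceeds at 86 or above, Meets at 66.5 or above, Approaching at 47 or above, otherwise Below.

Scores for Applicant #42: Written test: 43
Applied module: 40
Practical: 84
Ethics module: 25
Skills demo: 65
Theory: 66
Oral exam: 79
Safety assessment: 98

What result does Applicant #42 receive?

Theory score 66 ≥ 55: minimum met.
Weighted total:
  Written test 43 × 0.11 = 4.73
  Applied module 40 × 0.17 = 6.8
  Practical 84 × 0.29 = 24.36
  Ethics module 25 × 0.06 = 1.5
  Skills demo 65 × 0.05 = 3.25
  Theory 66 × 0.07 = 4.62
  Oral exam 79 × 0.1 = 7.9
  Safety assessment 98 × 0.15 = 14.7
Sum = 67.86
67.86 is ≥ 66.5 and < 86 → Meets

Meets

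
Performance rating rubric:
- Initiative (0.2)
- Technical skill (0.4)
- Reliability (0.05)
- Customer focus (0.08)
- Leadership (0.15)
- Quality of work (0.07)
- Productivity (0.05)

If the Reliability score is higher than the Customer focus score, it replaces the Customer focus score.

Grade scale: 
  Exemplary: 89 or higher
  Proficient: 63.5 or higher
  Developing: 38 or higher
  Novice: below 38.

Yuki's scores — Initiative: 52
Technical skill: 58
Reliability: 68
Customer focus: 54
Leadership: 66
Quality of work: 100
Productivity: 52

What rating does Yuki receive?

Reliability (68) > Customer focus (54), so Customer focus counts as 68.
Weighted total:
  Initiative 52 × 0.2 = 10.4
  Technical skill 58 × 0.4 = 23.2
  Reliability 68 × 0.05 = 3.4
  Customer focus 68 × 0.08 = 5.44
  Leadership 66 × 0.15 = 9.9
  Quality of work 100 × 0.07 = 7
  Productivity 52 × 0.05 = 2.6
Sum = 61.94
61.94 is ≥ 38 and < 63.5 → Developing

Developing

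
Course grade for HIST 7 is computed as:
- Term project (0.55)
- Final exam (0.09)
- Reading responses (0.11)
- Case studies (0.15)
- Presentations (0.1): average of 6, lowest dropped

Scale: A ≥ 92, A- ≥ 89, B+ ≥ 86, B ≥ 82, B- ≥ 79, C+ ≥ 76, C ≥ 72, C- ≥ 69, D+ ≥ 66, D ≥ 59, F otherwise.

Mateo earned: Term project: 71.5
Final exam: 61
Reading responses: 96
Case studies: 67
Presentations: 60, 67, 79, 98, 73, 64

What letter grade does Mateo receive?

C

Presentations: drop 60 → average of remaining 5 = 381/5 = 76.2
Weighted total:
  Term project 71.5 × 0.55 = 39.325
  Final exam 61 × 0.09 = 5.49
  Reading responses 96 × 0.11 = 10.56
  Case studies 67 × 0.15 = 10.05
  Presentations 76.2 × 0.1 = 7.62
Sum = 73.045
73.045 is ≥ 72 and < 76 → C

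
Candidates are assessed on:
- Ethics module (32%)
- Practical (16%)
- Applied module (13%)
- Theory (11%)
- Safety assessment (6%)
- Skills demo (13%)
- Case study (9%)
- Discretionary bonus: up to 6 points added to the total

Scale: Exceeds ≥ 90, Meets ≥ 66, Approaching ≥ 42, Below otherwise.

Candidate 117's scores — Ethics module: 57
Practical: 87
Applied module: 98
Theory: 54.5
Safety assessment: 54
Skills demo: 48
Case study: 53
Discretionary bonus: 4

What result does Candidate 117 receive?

Weighted total:
  Ethics module 57 × 0.32 = 18.24
  Practical 87 × 0.16 = 13.92
  Applied module 98 × 0.13 = 12.74
  Theory 54.5 × 0.11 = 5.995
  Safety assessment 54 × 0.06 = 3.24
  Skills demo 48 × 0.13 = 6.24
  Case study 53 × 0.09 = 4.77
Sum = 65.145
Discretionary bonus: 65.145 + 4 = 69.145
69.145 is ≥ 66 and < 90 → Meets

Meets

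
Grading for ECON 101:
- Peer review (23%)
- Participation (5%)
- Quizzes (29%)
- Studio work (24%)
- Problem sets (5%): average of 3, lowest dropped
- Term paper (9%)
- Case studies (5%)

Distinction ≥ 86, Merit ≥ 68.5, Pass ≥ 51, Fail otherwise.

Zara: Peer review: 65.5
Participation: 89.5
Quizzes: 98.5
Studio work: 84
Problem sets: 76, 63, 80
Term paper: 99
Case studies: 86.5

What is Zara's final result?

Merit

Problem sets: drop 63 → average of remaining 2 = 156/2 = 78
Weighted total:
  Peer review 65.5 × 0.23 = 15.065
  Participation 89.5 × 0.05 = 4.475
  Quizzes 98.5 × 0.29 = 28.565
  Studio work 84 × 0.24 = 20.16
  Problem sets 78 × 0.05 = 3.9
  Term paper 99 × 0.09 = 8.91
  Case studies 86.5 × 0.05 = 4.325
Sum = 85.4
85.4 is ≥ 68.5 and < 86 → Merit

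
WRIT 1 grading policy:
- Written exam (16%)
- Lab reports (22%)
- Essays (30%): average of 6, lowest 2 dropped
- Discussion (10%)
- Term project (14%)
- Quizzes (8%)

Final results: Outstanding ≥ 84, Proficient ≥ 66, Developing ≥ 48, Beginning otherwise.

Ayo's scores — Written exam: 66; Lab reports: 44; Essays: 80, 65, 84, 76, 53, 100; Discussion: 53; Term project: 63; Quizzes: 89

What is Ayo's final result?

Essays: drop 53, 65 → average of remaining 4 = 340/4 = 85
Weighted total:
  Written exam 66 × 0.16 = 10.56
  Lab reports 44 × 0.22 = 9.68
  Essays 85 × 0.3 = 25.5
  Discussion 53 × 0.1 = 5.3
  Term project 63 × 0.14 = 8.82
  Quizzes 89 × 0.08 = 7.12
Sum = 66.98
66.98 is ≥ 66 and < 84 → Proficient

Proficient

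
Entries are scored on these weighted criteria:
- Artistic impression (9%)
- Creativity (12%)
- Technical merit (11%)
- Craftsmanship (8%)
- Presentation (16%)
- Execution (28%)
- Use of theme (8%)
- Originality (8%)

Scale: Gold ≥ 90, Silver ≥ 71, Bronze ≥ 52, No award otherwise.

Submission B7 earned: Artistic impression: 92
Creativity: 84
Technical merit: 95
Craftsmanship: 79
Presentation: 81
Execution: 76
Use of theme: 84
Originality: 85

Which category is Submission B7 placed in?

Silver

Weighted total:
  Artistic impression 92 × 0.09 = 8.28
  Creativity 84 × 0.12 = 10.08
  Technical merit 95 × 0.11 = 10.45
  Craftsmanship 79 × 0.08 = 6.32
  Presentation 81 × 0.16 = 12.96
  Execution 76 × 0.28 = 21.28
  Use of theme 84 × 0.08 = 6.72
  Originality 85 × 0.08 = 6.8
Sum = 82.89
82.89 is ≥ 71 and < 90 → Silver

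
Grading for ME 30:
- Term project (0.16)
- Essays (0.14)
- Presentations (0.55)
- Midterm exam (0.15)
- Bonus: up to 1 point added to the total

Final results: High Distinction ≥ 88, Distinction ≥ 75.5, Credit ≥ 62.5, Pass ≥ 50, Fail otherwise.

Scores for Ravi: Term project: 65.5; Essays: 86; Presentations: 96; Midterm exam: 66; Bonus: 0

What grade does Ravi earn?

Distinction

Weighted total:
  Term project 65.5 × 0.16 = 10.48
  Essays 86 × 0.14 = 12.04
  Presentations 96 × 0.55 = 52.8
  Midterm exam 66 × 0.15 = 9.9
Sum = 85.22
Bonus: 85.22 + 0 = 85.22
85.22 is ≥ 75.5 and < 88 → Distinction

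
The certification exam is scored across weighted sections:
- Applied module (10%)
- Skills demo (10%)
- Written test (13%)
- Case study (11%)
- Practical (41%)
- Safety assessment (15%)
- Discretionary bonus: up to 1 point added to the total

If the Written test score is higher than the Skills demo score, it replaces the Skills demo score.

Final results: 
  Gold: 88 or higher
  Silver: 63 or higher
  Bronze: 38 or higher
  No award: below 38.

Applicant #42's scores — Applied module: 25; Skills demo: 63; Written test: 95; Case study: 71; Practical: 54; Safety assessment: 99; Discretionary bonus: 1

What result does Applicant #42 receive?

Silver

Written test (95) > Skills demo (63), so Skills demo counts as 95.
Weighted total:
  Applied module 25 × 0.1 = 2.5
  Skills demo 95 × 0.1 = 9.5
  Written test 95 × 0.13 = 12.35
  Case study 71 × 0.11 = 7.81
  Practical 54 × 0.41 = 22.14
  Safety assessment 99 × 0.15 = 14.85
Sum = 69.15
Discretionary bonus: 69.15 + 1 = 70.15
70.15 is ≥ 63 and < 88 → Silver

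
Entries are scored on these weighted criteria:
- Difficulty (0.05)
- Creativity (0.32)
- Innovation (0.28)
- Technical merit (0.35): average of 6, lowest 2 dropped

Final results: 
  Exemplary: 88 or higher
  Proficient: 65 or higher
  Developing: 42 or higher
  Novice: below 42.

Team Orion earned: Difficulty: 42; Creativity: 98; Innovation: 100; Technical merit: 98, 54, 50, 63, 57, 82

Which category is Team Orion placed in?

Technical merit: drop 50, 54 → average of remaining 4 = 300/4 = 75
Weighted total:
  Difficulty 42 × 0.05 = 2.1
  Creativity 98 × 0.32 = 31.36
  Innovation 100 × 0.28 = 28
  Technical merit 75 × 0.35 = 26.25
Sum = 87.71
87.71 is ≥ 65 and < 88 → Proficient

Proficient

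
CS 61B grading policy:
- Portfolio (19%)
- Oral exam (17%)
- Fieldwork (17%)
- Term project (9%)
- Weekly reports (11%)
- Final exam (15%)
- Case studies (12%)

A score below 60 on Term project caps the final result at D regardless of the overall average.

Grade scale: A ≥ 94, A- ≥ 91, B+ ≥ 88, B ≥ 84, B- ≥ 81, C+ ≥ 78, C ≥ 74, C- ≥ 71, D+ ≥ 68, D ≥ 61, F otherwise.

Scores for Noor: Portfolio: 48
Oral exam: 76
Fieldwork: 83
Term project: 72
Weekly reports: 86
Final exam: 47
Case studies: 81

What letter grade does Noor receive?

D+

Term project score 72 ≥ 60: minimum met.
Weighted total:
  Portfolio 48 × 0.19 = 9.12
  Oral exam 76 × 0.17 = 12.92
  Fieldwork 83 × 0.17 = 14.11
  Term project 72 × 0.09 = 6.48
  Weekly reports 86 × 0.11 = 9.46
  Final exam 47 × 0.15 = 7.05
  Case studies 81 × 0.12 = 9.72
Sum = 68.86
68.86 is ≥ 68 and < 71 → D+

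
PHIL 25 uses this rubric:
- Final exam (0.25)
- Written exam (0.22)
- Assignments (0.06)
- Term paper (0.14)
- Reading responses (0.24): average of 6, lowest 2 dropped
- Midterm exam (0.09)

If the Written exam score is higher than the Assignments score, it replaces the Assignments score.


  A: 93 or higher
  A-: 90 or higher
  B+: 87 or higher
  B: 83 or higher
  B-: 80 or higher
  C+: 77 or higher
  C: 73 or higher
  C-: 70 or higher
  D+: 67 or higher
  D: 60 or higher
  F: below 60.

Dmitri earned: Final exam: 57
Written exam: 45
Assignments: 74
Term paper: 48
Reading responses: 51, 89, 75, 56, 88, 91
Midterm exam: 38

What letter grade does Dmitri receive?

Reading responses: drop 51, 56 → average of remaining 4 = 343/4 = 85.75
Written exam (45) ≤ Assignments (74), so Assignments stays at 74.
Weighted total:
  Final exam 57 × 0.25 = 14.25
  Written exam 45 × 0.22 = 9.9
  Assignments 74 × 0.06 = 4.44
  Term paper 48 × 0.14 = 6.72
  Reading responses 85.75 × 0.24 = 20.58
  Midterm exam 38 × 0.09 = 3.42
Sum = 59.31
59.31 < 60 → F

F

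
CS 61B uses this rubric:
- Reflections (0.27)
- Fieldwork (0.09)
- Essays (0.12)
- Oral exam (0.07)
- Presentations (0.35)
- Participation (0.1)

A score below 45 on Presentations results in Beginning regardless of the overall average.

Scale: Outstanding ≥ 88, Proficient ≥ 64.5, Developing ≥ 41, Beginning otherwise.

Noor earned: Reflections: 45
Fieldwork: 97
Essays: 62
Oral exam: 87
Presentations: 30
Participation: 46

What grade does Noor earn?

Beginning

Presentations score 30 < 45: minimum not met.
Weighted total:
  Reflections 45 × 0.27 = 12.15
  Fieldwork 97 × 0.09 = 8.73
  Essays 62 × 0.12 = 7.44
  Oral exam 87 × 0.07 = 6.09
  Presentations 30 × 0.35 = 10.5
  Participation 46 × 0.1 = 4.6
Sum = 49.51
Because the Presentations minimum was not met, the result is Beginning.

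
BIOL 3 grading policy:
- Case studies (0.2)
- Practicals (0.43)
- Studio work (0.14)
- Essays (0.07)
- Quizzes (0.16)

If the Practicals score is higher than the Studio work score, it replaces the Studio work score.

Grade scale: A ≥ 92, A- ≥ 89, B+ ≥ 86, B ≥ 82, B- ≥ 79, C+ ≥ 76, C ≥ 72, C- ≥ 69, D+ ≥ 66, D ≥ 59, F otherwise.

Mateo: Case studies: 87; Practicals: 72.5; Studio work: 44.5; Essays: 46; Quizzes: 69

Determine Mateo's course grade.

Practicals (72.5) > Studio work (44.5), so Studio work counts as 72.5.
Weighted total:
  Case studies 87 × 0.2 = 17.4
  Practicals 72.5 × 0.43 = 31.175
  Studio work 72.5 × 0.14 = 10.15
  Essays 46 × 0.07 = 3.22
  Quizzes 69 × 0.16 = 11.04
Sum = 72.985
72.985 is ≥ 72 and < 76 → C

C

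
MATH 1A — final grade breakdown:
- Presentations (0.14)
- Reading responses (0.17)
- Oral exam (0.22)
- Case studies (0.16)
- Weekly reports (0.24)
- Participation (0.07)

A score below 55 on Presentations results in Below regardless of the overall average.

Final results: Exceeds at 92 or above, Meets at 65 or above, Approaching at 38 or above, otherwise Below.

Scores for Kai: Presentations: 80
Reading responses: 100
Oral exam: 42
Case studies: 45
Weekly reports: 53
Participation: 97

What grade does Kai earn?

Approaching

Presentations score 80 ≥ 55: minimum met.
Weighted total:
  Presentations 80 × 0.14 = 11.2
  Reading responses 100 × 0.17 = 17
  Oral exam 42 × 0.22 = 9.24
  Case studies 45 × 0.16 = 7.2
  Weekly reports 53 × 0.24 = 12.72
  Participation 97 × 0.07 = 6.79
Sum = 64.15
64.15 is ≥ 38 and < 65 → Approaching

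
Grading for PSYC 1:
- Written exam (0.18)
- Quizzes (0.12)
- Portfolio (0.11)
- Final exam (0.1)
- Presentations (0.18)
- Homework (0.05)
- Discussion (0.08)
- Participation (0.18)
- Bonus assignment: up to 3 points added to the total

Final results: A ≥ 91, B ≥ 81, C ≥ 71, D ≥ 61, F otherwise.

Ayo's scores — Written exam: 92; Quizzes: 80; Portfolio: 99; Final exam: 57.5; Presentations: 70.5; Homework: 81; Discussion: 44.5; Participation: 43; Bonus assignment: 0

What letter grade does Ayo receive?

D

Weighted total:
  Written exam 92 × 0.18 = 16.56
  Quizzes 80 × 0.12 = 9.6
  Portfolio 99 × 0.11 = 10.89
  Final exam 57.5 × 0.1 = 5.75
  Presentations 70.5 × 0.18 = 12.69
  Homework 81 × 0.05 = 4.05
  Discussion 44.5 × 0.08 = 3.56
  Participation 43 × 0.18 = 7.74
Sum = 70.84
Bonus assignment: 70.84 + 0 = 70.84
70.84 is ≥ 61 and < 71 → D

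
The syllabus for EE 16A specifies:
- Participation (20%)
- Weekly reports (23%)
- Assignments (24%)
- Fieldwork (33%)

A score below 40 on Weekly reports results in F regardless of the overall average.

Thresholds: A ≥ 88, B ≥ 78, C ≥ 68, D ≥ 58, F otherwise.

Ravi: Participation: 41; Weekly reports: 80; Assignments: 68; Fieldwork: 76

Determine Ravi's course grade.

C

Weekly reports score 80 ≥ 40: minimum met.
Weighted total:
  Participation 41 × 0.2 = 8.2
  Weekly reports 80 × 0.23 = 18.4
  Assignments 68 × 0.24 = 16.32
  Fieldwork 76 × 0.33 = 25.08
Sum = 68
68 is ≥ 68 and < 78 → C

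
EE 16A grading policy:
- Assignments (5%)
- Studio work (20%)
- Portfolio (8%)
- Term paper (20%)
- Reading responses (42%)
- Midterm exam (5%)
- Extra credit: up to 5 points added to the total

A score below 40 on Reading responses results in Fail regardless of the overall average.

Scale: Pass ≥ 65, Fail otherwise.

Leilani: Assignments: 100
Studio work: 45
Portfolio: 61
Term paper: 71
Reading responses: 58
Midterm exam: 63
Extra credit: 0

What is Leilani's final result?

Reading responses score 58 ≥ 40: minimum met.
Weighted total:
  Assignments 100 × 0.05 = 5
  Studio work 45 × 0.2 = 9
  Portfolio 61 × 0.08 = 4.88
  Term paper 71 × 0.2 = 14.2
  Reading responses 58 × 0.42 = 24.36
  Midterm exam 63 × 0.05 = 3.15
Sum = 60.59
Extra credit: 60.59 + 0 = 60.59
60.59 < 65 → Fail

Fail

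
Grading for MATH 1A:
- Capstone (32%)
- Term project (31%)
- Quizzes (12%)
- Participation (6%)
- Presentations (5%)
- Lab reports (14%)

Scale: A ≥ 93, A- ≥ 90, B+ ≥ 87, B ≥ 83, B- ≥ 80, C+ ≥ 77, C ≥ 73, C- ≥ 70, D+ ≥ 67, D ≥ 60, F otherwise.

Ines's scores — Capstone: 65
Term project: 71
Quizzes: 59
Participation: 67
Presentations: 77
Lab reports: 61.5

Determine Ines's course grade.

D

Weighted total:
  Capstone 65 × 0.32 = 20.8
  Term project 71 × 0.31 = 22.01
  Quizzes 59 × 0.12 = 7.08
  Participation 67 × 0.06 = 4.02
  Presentations 77 × 0.05 = 3.85
  Lab reports 61.5 × 0.14 = 8.61
Sum = 66.37
66.37 is ≥ 60 and < 67 → D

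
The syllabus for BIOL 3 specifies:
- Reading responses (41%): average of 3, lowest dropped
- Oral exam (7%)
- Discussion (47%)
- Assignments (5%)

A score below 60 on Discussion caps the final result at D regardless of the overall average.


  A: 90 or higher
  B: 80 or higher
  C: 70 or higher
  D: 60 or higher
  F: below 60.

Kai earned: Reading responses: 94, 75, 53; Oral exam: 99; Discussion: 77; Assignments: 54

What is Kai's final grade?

B

Reading responses: drop 53 → average of remaining 2 = 169/2 = 84.5
Discussion score 77 ≥ 60: minimum met.
Weighted total:
  Reading responses 84.5 × 0.41 = 34.645
  Oral exam 99 × 0.07 = 6.93
  Discussion 77 × 0.47 = 36.19
  Assignments 54 × 0.05 = 2.7
Sum = 80.465
80.465 is ≥ 80 and < 90 → B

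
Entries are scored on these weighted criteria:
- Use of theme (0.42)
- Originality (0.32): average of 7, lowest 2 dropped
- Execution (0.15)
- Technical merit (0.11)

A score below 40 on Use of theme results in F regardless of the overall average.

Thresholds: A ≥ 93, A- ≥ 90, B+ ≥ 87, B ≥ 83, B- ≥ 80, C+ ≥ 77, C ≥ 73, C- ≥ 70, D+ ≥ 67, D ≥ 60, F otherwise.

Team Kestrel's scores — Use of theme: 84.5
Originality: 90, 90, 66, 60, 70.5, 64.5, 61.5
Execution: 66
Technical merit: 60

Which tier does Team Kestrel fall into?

C

Originality: drop 60, 61.5 → average of remaining 5 = 381/5 = 76.2
Use of theme score 84.5 ≥ 40: minimum met.
Weighted total:
  Use of theme 84.5 × 0.42 = 35.49
  Originality 76.2 × 0.32 = 24.384
  Execution 66 × 0.15 = 9.9
  Technical merit 60 × 0.11 = 6.6
Sum = 76.374
76.374 is ≥ 73 and < 77 → C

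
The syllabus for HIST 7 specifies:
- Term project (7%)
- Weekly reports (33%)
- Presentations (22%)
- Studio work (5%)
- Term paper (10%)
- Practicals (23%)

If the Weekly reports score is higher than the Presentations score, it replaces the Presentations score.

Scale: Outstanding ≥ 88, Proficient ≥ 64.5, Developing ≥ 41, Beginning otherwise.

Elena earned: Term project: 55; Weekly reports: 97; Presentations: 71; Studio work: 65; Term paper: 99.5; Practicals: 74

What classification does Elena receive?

Weekly reports (97) > Presentations (71), so Presentations counts as 97.
Weighted total:
  Term project 55 × 0.07 = 3.85
  Weekly reports 97 × 0.33 = 32.01
  Presentations 97 × 0.22 = 21.34
  Studio work 65 × 0.05 = 3.25
  Term paper 99.5 × 0.1 = 9.95
  Practicals 74 × 0.23 = 17.02
Sum = 87.42
87.42 is ≥ 64.5 and < 88 → Proficient

Proficient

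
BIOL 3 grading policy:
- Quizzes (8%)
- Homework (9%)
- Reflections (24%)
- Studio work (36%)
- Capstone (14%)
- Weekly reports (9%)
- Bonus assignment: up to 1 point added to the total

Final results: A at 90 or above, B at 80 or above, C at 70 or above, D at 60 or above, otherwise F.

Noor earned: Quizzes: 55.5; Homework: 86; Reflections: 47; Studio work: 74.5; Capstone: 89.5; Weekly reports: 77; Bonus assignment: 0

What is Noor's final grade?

Weighted total:
  Quizzes 55.5 × 0.08 = 4.44
  Homework 86 × 0.09 = 7.74
  Reflections 47 × 0.24 = 11.28
  Studio work 74.5 × 0.36 = 26.82
  Capstone 89.5 × 0.14 = 12.53
  Weekly reports 77 × 0.09 = 6.93
Sum = 69.74
Bonus assignment: 69.74 + 0 = 69.74
69.74 is ≥ 60 and < 70 → D

D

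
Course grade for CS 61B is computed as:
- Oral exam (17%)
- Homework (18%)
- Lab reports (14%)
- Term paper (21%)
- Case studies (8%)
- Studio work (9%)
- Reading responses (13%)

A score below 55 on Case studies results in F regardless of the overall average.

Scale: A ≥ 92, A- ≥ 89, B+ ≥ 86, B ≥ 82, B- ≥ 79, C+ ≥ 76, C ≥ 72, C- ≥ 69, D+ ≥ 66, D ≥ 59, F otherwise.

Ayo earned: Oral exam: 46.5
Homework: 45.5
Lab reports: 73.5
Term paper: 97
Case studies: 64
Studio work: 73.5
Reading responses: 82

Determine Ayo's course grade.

C-

Case studies score 64 ≥ 55: minimum met.
Weighted total:
  Oral exam 46.5 × 0.17 = 7.905
  Homework 45.5 × 0.18 = 8.19
  Lab reports 73.5 × 0.14 = 10.29
  Term paper 97 × 0.21 = 20.37
  Case studies 64 × 0.08 = 5.12
  Studio work 73.5 × 0.09 = 6.615
  Reading responses 82 × 0.13 = 10.66
Sum = 69.15
69.15 is ≥ 69 and < 72 → C-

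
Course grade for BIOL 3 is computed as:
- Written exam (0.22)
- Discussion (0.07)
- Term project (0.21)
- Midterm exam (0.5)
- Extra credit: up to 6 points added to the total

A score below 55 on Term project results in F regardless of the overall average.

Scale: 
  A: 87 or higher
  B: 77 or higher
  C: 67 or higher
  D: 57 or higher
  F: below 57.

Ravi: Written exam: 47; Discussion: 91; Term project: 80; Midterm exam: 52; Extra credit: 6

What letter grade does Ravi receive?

Term project score 80 ≥ 55: minimum met.
Weighted total:
  Written exam 47 × 0.22 = 10.34
  Discussion 91 × 0.07 = 6.37
  Term project 80 × 0.21 = 16.8
  Midterm exam 52 × 0.5 = 26
Sum = 59.51
Extra credit: 59.51 + 6 = 65.51
65.51 is ≥ 57 and < 67 → D

D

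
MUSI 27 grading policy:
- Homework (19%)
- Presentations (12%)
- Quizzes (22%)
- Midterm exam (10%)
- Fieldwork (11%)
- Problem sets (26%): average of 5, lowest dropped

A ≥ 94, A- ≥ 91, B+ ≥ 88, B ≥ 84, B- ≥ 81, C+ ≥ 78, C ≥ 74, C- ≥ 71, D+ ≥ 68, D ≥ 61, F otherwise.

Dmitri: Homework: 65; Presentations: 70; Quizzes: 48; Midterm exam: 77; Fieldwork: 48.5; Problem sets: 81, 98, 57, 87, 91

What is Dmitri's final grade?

Problem sets: drop 57 → average of remaining 4 = 357/4 = 89.25
Weighted total:
  Homework 65 × 0.19 = 12.35
  Presentations 70 × 0.12 = 8.4
  Quizzes 48 × 0.22 = 10.56
  Midterm exam 77 × 0.1 = 7.7
  Fieldwork 48.5 × 0.11 = 5.335
  Problem sets 89.25 × 0.26 = 23.205
Sum = 67.55
67.55 is ≥ 61 and < 68 → D

D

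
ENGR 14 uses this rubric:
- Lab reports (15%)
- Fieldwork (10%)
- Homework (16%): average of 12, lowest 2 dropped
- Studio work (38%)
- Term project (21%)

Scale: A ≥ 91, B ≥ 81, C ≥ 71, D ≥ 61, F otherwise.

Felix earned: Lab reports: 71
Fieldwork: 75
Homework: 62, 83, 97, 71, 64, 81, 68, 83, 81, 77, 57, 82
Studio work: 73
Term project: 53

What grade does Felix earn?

Homework: drop 57, 62 → average of remaining 10 = 787/10 = 78.7
Weighted total:
  Lab reports 71 × 0.15 = 10.65
  Fieldwork 75 × 0.1 = 7.5
  Homework 78.7 × 0.16 = 12.592
  Studio work 73 × 0.38 = 27.74
  Term project 53 × 0.21 = 11.13
Sum = 69.612
69.612 is ≥ 61 and < 71 → D

D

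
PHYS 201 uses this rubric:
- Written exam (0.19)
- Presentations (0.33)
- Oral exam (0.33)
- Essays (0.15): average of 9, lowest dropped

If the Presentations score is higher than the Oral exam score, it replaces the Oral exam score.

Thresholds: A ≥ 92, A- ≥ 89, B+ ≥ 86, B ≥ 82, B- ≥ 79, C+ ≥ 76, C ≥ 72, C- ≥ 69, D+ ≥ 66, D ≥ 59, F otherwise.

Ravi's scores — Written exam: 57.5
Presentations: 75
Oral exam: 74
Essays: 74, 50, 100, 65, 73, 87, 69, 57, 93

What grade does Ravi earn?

Essays: drop 50 → average of remaining 8 = 618/8 = 77.25
Presentations (75) > Oral exam (74), so Oral exam counts as 75.
Weighted total:
  Written exam 57.5 × 0.19 = 10.925
  Presentations 75 × 0.33 = 24.75
  Oral exam 75 × 0.33 = 24.75
  Essays 77.25 × 0.15 = 11.5875
Sum = 72.0125
72.0125 is ≥ 72 and < 76 → C

C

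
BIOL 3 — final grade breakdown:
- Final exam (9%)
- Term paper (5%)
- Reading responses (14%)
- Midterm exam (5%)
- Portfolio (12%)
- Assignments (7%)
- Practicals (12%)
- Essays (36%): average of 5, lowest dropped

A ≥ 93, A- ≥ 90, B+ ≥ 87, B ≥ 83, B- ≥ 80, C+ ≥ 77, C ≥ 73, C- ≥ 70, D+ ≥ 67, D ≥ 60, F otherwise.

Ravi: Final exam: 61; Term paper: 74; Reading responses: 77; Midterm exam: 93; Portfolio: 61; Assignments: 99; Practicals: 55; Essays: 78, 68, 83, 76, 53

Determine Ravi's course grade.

Essays: drop 53 → average of remaining 4 = 305/4 = 76.25
Weighted total:
  Final exam 61 × 0.09 = 5.49
  Term paper 74 × 0.05 = 3.7
  Reading responses 77 × 0.14 = 10.78
  Midterm exam 93 × 0.05 = 4.65
  Portfolio 61 × 0.12 = 7.32
  Assignments 99 × 0.07 = 6.93
  Practicals 55 × 0.12 = 6.6
  Essays 76.25 × 0.36 = 27.45
Sum = 72.92
72.92 is ≥ 70 and < 73 → C-

C-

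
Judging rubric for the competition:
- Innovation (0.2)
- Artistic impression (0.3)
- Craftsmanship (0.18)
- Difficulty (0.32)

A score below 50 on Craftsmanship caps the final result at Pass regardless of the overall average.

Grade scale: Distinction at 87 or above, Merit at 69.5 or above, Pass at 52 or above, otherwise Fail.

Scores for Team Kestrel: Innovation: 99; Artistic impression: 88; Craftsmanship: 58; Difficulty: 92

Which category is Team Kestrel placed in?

Craftsmanship score 58 ≥ 50: minimum met.
Weighted total:
  Innovation 99 × 0.2 = 19.8
  Artistic impression 88 × 0.3 = 26.4
  Craftsmanship 58 × 0.18 = 10.44
  Difficulty 92 × 0.32 = 29.44
Sum = 86.08
86.08 is ≥ 69.5 and < 87 → Merit

Merit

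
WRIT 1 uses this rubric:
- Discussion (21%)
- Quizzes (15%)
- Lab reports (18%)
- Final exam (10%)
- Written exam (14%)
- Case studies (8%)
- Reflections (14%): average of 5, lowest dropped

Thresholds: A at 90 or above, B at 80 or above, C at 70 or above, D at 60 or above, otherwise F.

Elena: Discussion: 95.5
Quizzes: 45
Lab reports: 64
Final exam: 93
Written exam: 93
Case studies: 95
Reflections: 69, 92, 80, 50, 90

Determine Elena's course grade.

Reflections: drop 50 → average of remaining 4 = 331/4 = 82.75
Weighted total:
  Discussion 95.5 × 0.21 = 20.055
  Quizzes 45 × 0.15 = 6.75
  Lab reports 64 × 0.18 = 11.52
  Final exam 93 × 0.1 = 9.3
  Written exam 93 × 0.14 = 13.02
  Case studies 95 × 0.08 = 7.6
  Reflections 82.75 × 0.14 = 11.585
Sum = 79.83
79.83 is ≥ 70 and < 80 → C

C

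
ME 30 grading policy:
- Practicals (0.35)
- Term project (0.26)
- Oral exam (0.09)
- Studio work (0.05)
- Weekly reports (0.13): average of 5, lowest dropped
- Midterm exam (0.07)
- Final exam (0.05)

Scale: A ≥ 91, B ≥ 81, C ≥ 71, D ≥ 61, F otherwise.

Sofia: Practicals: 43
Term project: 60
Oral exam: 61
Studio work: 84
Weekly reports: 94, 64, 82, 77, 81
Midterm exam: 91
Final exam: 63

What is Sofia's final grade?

Weekly reports: drop 64 → average of remaining 4 = 334/4 = 83.5
Weighted total:
  Practicals 43 × 0.35 = 15.05
  Term project 60 × 0.26 = 15.6
  Oral exam 61 × 0.09 = 5.49
  Studio work 84 × 0.05 = 4.2
  Weekly reports 83.5 × 0.13 = 10.855
  Midterm exam 91 × 0.07 = 6.37
  Final exam 63 × 0.05 = 3.15
Sum = 60.715
60.715 < 61 → F

F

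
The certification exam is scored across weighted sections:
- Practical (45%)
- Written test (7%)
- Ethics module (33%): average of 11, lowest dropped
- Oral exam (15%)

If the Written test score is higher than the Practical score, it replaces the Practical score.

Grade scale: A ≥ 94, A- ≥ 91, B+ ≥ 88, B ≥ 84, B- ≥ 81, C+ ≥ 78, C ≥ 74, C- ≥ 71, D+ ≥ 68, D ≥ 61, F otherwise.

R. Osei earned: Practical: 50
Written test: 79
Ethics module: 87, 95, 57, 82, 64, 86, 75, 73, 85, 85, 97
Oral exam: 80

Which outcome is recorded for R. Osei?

C+

Ethics module: drop 57 → average of remaining 10 = 829/10 = 82.9
Written test (79) > Practical (50), so Practical counts as 79.
Weighted total:
  Practical 79 × 0.45 = 35.55
  Written test 79 × 0.07 = 5.53
  Ethics module 82.9 × 0.33 = 27.357
  Oral exam 80 × 0.15 = 12
Sum = 80.437
80.437 is ≥ 78 and < 81 → C+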